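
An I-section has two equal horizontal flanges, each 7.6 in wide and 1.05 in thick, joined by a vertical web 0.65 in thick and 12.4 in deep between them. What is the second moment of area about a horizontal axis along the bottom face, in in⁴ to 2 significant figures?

I_base ≈ 2100 in⁴

Decompose the section into non-overlapping parts with the origin at the bottom-left of its bounding rectangle.
Bottom flange: 7.6 × 1.05, A = 7.98 in², y = 0.525 in, Ī = 0.7332 in⁴.
Web: 0.65 × 12.4, A = 8.06 in², y = 7.25 in, Ī = 103.3 in⁴.
Top flange: 7.6 × 1.05, A = 7.98 in², y = 13.98 in, Ī = 0.7332 in⁴.
Transfer each piece to the bottom edge using Ī + A·d² with d = y − 0:
  bottom flange: d = 0.525 in → contributes +2.933 in⁴
  web: d = 7.25 in → contributes +526.9 in⁴
  top flange: d = 13.98 in → contributes +1 559 in⁴
Total I = 2 089 in⁴.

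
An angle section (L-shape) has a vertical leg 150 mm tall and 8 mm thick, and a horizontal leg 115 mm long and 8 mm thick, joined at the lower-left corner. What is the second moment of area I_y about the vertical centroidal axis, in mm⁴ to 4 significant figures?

Split into non-overlapping primitives; take the origin at the lower-left of the bounding box.
Vertical leg: 8 × 150, A = 1 200 mm², x = 4 mm, Ī = 6 400 mm⁴.
Horizontal leg (remainder): 107 × 8, A = 856 mm², x = 61.5 mm, Ī = 816 695 mm⁴.
Centroid: x̄ = ΣA·x / ΣA = 27.9397 mm.
Transfer each piece to the vertical centroidal axis using Ī + A·d² with d = x − 27.9397:
  vertical leg: d = -23.9397 mm → contributes +694 130 mm⁴
  horizontal leg (remainder): d = 33.5603 mm → contributes +1 780 803 mm⁴
Total I = 2 474 934 mm⁴.

I_y ≈ 2.475 × 10⁶ mm⁴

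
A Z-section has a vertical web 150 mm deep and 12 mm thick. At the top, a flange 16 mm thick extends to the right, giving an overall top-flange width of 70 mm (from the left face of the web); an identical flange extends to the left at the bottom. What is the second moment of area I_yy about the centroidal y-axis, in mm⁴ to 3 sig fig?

Decompose the section into non-overlapping parts with the origin at the bottom-left of its bounding rectangle.
Web: 12 × 150, A = 1 800 mm², x = 64 mm, Ī = 21 600 mm⁴.
Top flange (beyond web): 58 × 16, A = 928 mm², x = 99 mm, Ī = 260 149 mm⁴.
Bottom flange (beyond web): 58 × 16, A = 928 mm², x = 29 mm, Ī = 260 149 mm⁴.
Centroid: x̄ = ΣA·x / ΣA = 64 mm.
Transfer each piece to the centroidal y-axis using Ī + A·d² with d = x − 64:
  web: d = 0 mm → contributes +21 600 mm⁴
  top flange (beyond web): d = 35 mm → contributes +1 396 949 mm⁴
  bottom flange (beyond web): d = -35 mm → contributes +1 396 949 mm⁴
Total I = 2 815 499 mm⁴.

I_yy ≈ 2.82 × 10⁶ mm⁴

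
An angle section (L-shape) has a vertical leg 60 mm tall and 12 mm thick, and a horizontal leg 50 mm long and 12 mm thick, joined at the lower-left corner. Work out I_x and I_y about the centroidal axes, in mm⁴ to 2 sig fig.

I_x ≈ 3.8 × 10⁵ mm⁴, I_y ≈ 2.4 × 10⁵ mm⁴

Treat the section as a set of non-overlapping primitives; coordinates are from the bounding-box lower-left.
Vertical leg: 12 × 60, A = 720 mm², y = 30 mm, Ī = 216 000 mm⁴.
Horizontal leg (remainder): 38 × 12, A = 456 mm², y = 6 mm, Ī = 5 472 mm⁴.
Centroid: ȳ = ΣA·y / ΣA = 20.69 mm.
Transfer each piece to the centroidal x-axis using Ī + A·d² with d = y − 20.69:
  vertical leg: d = 9.306 mm → contributes +278 355 mm⁴
  horizontal leg (remainder): d = -14.69 mm → contributes +103 927 mm⁴
Total I = 382 282 mm⁴.
For the y-axis: x̄ = 15.69 mm.
Repeating about the centroidal y-axis gives I_y = 238 002 mm⁴.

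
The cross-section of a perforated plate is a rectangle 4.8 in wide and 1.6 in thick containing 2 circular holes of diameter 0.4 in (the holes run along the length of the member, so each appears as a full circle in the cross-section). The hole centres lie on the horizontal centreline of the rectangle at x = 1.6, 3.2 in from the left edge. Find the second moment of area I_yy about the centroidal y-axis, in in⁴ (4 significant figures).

Decompose the section into non-overlapping parts with the origin at the bottom-left of its bounding rectangle.
Plate: 4.8 × 1.6, A = 7.68 in², x = 2.4 in, Ī = 14.7456 in⁴.
Hole 1 (subtracted): ⌀0.4, A = 0.125664 in², x = 1.6 in, Ī = 0.00125664 in⁴.
Hole 2 (subtracted): ⌀0.4, A = 0.125664 in², x = 3.2 in, Ī = 0.00125664 in⁴.
By symmetry the centroid is at mid-width, x̄ = 2.4 in.
Transfer each piece to the centroidal y-axis using Ī + A·d² with d = x − 2.4:
  plate: d = 0 in → contributes +14.7456 in⁴
  hole 1: d = -0.8 in → contributes −0.0816814 in⁴
  hole 2: d = 0.8 in → contributes −0.0816814 in⁴
Total I = 14.5822 in⁴.

I_yy ≈ 14.58 in⁴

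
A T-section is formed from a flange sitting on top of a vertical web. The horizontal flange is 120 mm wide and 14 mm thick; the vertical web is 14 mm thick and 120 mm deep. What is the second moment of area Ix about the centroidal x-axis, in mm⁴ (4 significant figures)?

Ix ≈ 5.814 × 10⁶ mm⁴

Decompose the section into non-overlapping parts with the origin at the bottom-left of its bounding rectangle.
Flange: 120 × 14, A = 1 680 mm², y = 127 mm, Ī = 27 440 mm⁴.
Web: 14 × 120, A = 1 680 mm², y = 60 mm, Ī = 2 016 000 mm⁴.
Centroid: ȳ = ΣA·y / ΣA = 93.5 mm.
Transfer each piece to the centroidal x-axis using Ī + A·d² with d = y − 93.5:
  flange: d = 33.5 mm → contributes +1 912 820 mm⁴
  web: d = -33.5 mm → contributes +3 901 380 mm⁴
Total I = 5 814 200 mm⁴.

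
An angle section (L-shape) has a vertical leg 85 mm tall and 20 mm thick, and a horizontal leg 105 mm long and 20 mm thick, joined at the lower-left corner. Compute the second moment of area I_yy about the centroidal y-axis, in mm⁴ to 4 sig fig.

I_yy ≈ 3.423 × 10⁶ mm⁴

Decompose the section into non-overlapping parts with the origin at the bottom-left of its bounding rectangle.
Vertical leg: 20 × 85, A = 1 700 mm², x = 10 mm, Ī = 56666.7 mm⁴.
Horizontal leg (remainder): 85 × 20, A = 1 700 mm², x = 62.5 mm, Ī = 1 023 542 mm⁴.
Centroid: x̄ = ΣA·x / ΣA = 36.25 mm.
Transfer each piece to the centroidal y-axis using Ī + A·d² with d = x − 36.25:
  vertical leg: d = -26.25 mm → contributes +1 228 073 mm⁴
  horizontal leg (remainder): d = 26.25 mm → contributes +2 194 948 mm⁴
Total I = 3 423 021 mm⁴.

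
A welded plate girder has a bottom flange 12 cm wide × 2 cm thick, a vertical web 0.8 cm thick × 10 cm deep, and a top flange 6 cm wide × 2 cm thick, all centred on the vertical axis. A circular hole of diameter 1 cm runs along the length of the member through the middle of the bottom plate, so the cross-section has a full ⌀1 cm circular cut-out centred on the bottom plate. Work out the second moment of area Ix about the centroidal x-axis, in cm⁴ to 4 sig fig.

Split into non-overlapping primitives; take the origin at the lower-left of the bounding box.
Bottom plate: 12 × 2, A = 24 cm², y = 1 cm, Ī = 8 cm⁴.
Web plate: 0.8 × 10, A = 8 cm², y = 7 cm, Ī = 66.6667 cm⁴.
Top plate: 6 × 2, A = 12 cm², y = 13 cm, Ī = 4 cm⁴.
Hole (subtracted): ⌀1, A = 0.785398 cm², y = 1 cm, Ī = 0.0490874 cm⁴.
Centroid: ȳ = ΣA·y / ΣA = 5.44294 cm.
Transfer each piece to the centroidal x-axis using Ī + A·d² with d = y − 5.44294:
  bottom plate: d = -4.44294 cm → contributes +481.754 cm⁴
  web plate: d = 1.55706 cm → contributes +86.0621 cm⁴
  top plate: d = 7.55706 cm → contributes +689.309 cm⁴
  hole: d = -4.44294 cm → contributes −15.5526 cm⁴
Total I = 1241.57 cm⁴.

Ix ≈ 1242 cm⁴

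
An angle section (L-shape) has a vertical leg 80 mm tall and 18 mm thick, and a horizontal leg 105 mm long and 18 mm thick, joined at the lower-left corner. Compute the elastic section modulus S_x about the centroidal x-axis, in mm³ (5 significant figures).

S_x ≈ 2.7270 × 10⁴ mm³

Split into non-overlapping primitives; take the origin at the lower-left of the bounding box.
Vertical leg: 18 × 80, A = 1 440 mm², y = 40 mm, Ī = 768 000 mm⁴.
Horizontal leg (remainder): 87 × 18, A = 1 566 mm², y = 9 mm, Ī = 42 282 mm⁴.
Centroid: ȳ = ΣA·y / ΣA = 23.8503 mm.
Transfer each piece to the centroidal x-axis using Ī + A·d² with d = y − 23.8503:
  vertical leg: d = 16.1497 mm → contributes +1 143 570 mm⁴
  horizontal leg (remainder): d = -14.8503 mm → contributes +387634.2 mm⁴
Total I = 1 531 205 mm⁴.
Extreme fibre distance c = 56.1497 mm; S = I/c = 27270.04 mm³.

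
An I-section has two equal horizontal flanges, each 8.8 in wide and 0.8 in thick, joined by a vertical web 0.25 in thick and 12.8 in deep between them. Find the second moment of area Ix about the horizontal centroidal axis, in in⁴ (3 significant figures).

Ix ≈ 696 in⁴

Treat the section as a set of non-overlapping primitives; coordinates are from the bounding-box lower-left.
Bottom flange: 8.8 × 0.8, A = 7.04 in², y = 0.4 in, Ī = 0.37547 in⁴.
Web: 0.25 × 12.8, A = 3.2 in², y = 7.2 in, Ī = 43.691 in⁴.
Top flange: 8.8 × 0.8, A = 7.04 in², y = 14 in, Ī = 0.37547 in⁴.
By symmetry the centroid is at mid-height, ȳ = 7.2 in.
Transfer each piece to the horizontal centroidal axis using Ī + A·d² with d = y − 7.2:
  bottom flange: d = -6.8 in → contributes +325.91 in⁴
  web: d = 0 in → contributes +43.691 in⁴
  top flange: d = 6.8 in → contributes +325.91 in⁴
Total I = 695.5 in⁴.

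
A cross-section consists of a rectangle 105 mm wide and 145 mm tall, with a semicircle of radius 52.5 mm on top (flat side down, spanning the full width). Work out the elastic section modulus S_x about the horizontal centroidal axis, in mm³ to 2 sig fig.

Split into non-overlapping primitives; take the origin at the lower-left of the bounding box.
Rectangular body: 105 × 145, A = 15 225 mm², y = 72.5 mm, Ī = 26 675 469 mm⁴.
Semicircular cap: semicircle r = 52.5, A = 4 330 mm², y = 167.3 mm, Ī = 833 814 mm⁴.
Centroid: ȳ = ΣA·y / ΣA = 93.49 mm.
Transfer each piece to the horizontal centroidal axis using Ī + A·d² with d = y − 93.49:
  rectangular body: d = -20.99 mm → contributes +33 380 324 mm⁴
  semicircular cap: d = 73.8 mm → contributes +24 411 884 mm⁴
Total I = 57 792 208 mm⁴.
Extreme fibre distance c = 104 mm; S = I/c = 555 616 mm³.

S_x ≈ 5.6 × 10⁵ mm³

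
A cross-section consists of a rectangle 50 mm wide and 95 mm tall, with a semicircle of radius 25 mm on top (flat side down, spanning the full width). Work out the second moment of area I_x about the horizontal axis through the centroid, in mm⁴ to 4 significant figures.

I_x ≈ 6.363 × 10⁶ mm⁴

Treat the section as a set of non-overlapping primitives; coordinates are from the bounding-box lower-left.
Rectangular body: 50 × 95, A = 4 750 mm², y = 47.5 mm, Ī = 3 572 396 mm⁴.
Semicircular cap: semicircle r = 25, A = 981.748 mm², y = 105.61 mm, Ī = 42873.8 mm⁴.
Centroid: ȳ = ΣA·y / ΣA = 57.4533 mm.
Transfer each piece to the horizontal axis through the centroid using Ī + A·d² with d = y − 57.4533:
  rectangular body: d = -9.95328 mm → contributes +4 042 968 mm⁴
  semicircular cap: d = 48.1571 mm → contributes +2 319 646 mm⁴
Total I = 6 362 614 mm⁴.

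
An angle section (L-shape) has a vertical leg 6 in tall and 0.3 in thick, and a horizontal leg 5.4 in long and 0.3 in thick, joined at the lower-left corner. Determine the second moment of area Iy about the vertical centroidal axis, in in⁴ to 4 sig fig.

Split into non-overlapping primitives; take the origin at the lower-left of the bounding box.
Vertical leg: 0.3 × 6, A = 1.8 in², x = 0.15 in, Ī = 0.0135 in⁴.
Horizontal leg (remainder): 5.1 × 0.3, A = 1.53 in², x = 2.85 in, Ī = 3.31628 in⁴.
Centroid: x̄ = ΣA·x / ΣA = 1.39054 in.
Transfer each piece to the vertical centroidal axis using Ī + A·d² with d = x − 1.39054:
  vertical leg: d = -1.24054 in → contributes +2.78359 in⁴
  horizontal leg (remainder): d = 1.45946 in → contributes +6.57521 in⁴
Total I = 9.3588 in⁴.

Iy ≈ 9.359 in⁴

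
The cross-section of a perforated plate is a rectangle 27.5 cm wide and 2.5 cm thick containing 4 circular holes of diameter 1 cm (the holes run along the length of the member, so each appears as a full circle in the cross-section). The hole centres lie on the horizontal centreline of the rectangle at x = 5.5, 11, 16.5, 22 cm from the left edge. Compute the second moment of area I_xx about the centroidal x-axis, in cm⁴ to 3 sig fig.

Decompose the section into non-overlapping parts with the origin at the bottom-left of its bounding rectangle.
Plate: 27.5 × 2.5, A = 68.75 cm², y = 1.25 cm, Ī = 35.807 cm⁴.
Hole 1 (subtracted): ⌀1, A = 0.7854 cm², y = 1.25 cm, Ī = 0.049087 cm⁴.
Hole 2 (subtracted): ⌀1, A = 0.7854 cm², y = 1.25 cm, Ī = 0.049087 cm⁴.
Hole 3 (subtracted): ⌀1, A = 0.7854 cm², y = 1.25 cm, Ī = 0.049087 cm⁴.
Hole 4 (subtracted): ⌀1, A = 0.7854 cm², y = 1.25 cm, Ī = 0.049087 cm⁴.
By symmetry the centroid is at mid-height, ȳ = 1.25 cm.
All pieces are centred on the centroidal x-axis, so I = ΣĪ (holes subtracted) = 35.611 cm⁴.

I_xx ≈ 35.6 cm⁴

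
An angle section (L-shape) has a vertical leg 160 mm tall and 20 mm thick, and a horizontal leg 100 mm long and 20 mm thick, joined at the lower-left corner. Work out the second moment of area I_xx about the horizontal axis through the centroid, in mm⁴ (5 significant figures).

Break the section into simple shapes (no overlaps), measuring from the bottom-left corner of the bounding box.
Vertical leg: 20 × 160, A = 3 200 mm², y = 80 mm, Ī = 6 826 667 mm⁴.
Horizontal leg (remainder): 80 × 20, A = 1 600 mm², y = 10 mm, Ī = 53333.33 mm⁴.
Centroid: ȳ = ΣA·y / ΣA = 56.66667 mm.
Transfer each piece to the horizontal axis through the centroid using Ī + A·d² with d = y − 56.66667:
  vertical leg: d = 23.33333 mm → contributes +8 568 889 mm⁴
  horizontal leg (remainder): d = -46.66667 mm → contributes +3 537 778 mm⁴
Total I = 12 106 667 mm⁴.

I_xx ≈ 1.2107 × 10⁷ mm⁴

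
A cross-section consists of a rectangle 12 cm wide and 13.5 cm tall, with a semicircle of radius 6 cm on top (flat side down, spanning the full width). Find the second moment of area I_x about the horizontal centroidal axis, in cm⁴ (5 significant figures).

I_x ≈ 6225.3 cm⁴

Break the section into simple shapes (no overlaps), measuring from the bottom-left corner of the bounding box.
Rectangular body: 12 × 13.5, A = 162 cm², y = 6.75 cm, Ī = 2460.375 cm⁴.
Semicircular cap: semicircle r = 6, A = 56.54867 cm², y = 16.04648 cm, Ī = 142.245 cm⁴.
Centroid: ȳ = ΣA·y / ΣA = 9.15543 cm.
Transfer each piece to the horizontal centroidal axis using Ī + A·d² with d = y − 9.15543:
  rectangular body: d = -2.40543 cm → contributes +3397.722 cm⁴
  semicircular cap: d = 6.891049 cm → contributes +2827.547 cm⁴
Total I = 6225.269 cm⁴.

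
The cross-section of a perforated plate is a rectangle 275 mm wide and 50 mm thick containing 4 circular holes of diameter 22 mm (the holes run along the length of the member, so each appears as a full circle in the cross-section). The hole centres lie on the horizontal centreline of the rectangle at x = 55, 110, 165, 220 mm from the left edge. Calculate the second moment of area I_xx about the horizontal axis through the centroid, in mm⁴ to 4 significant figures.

I_xx ≈ 2.819 × 10⁶ mm⁴

Split into non-overlapping primitives; take the origin at the lower-left of the bounding box.
Plate: 275 × 50, A = 13 750 mm², y = 25 mm, Ī = 2 864 583 mm⁴.
Hole 1 (subtracted): ⌀22, A = 380.133 mm², y = 25 mm, Ī = 11 499 mm⁴.
Hole 2 (subtracted): ⌀22, A = 380.133 mm², y = 25 mm, Ī = 11 499 mm⁴.
Hole 3 (subtracted): ⌀22, A = 380.133 mm², y = 25 mm, Ī = 11 499 mm⁴.
Hole 4 (subtracted): ⌀22, A = 380.133 mm², y = 25 mm, Ī = 11 499 mm⁴.
By symmetry the centroid is at mid-height, ȳ = 25 mm.
All pieces are centred on the horizontal axis through the centroid, so I = ΣĪ (holes subtracted) = 2 818 587 mm⁴.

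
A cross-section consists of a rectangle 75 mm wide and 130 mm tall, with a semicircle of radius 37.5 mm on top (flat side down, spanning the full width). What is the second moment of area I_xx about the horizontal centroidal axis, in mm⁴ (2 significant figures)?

I_xx ≈ 2.6 × 10⁷ mm⁴

Decompose the section into non-overlapping parts with the origin at the bottom-left of its bounding rectangle.
Rectangular body: 75 × 130, A = 9 750 mm², y = 65 mm, Ī = 13 731 250 mm⁴.
Semicircular cap: semicircle r = 37.5, A = 2 209 mm², y = 145.9 mm, Ī = 217 049 mm⁴.
Centroid: ȳ = ΣA·y / ΣA = 79.95 mm.
Transfer each piece to the horizontal centroidal axis using Ī + A·d² with d = y − 79.95:
  rectangular body: d = -14.95 mm → contributes +15 909 201 mm⁴
  semicircular cap: d = 65.97 mm → contributes +9 830 298 mm⁴
Total I = 25 739 499 mm⁴.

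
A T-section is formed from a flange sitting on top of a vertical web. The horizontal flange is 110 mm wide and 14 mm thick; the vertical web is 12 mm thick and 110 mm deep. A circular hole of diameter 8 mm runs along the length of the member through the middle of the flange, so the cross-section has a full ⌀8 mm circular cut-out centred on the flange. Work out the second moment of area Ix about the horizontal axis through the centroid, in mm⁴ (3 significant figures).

Ix ≈ 4.05 × 10⁶ mm⁴

Treat the section as a set of non-overlapping primitives; coordinates are from the bounding-box lower-left.
Flange: 110 × 14, A = 1 540 mm², y = 117 mm, Ī = 25 153 mm⁴.
Web: 12 × 110, A = 1 320 mm², y = 55 mm, Ī = 1 331 000 mm⁴.
Hole (subtracted): ⌀8, A = 50.265 mm², y = 117 mm, Ī = 201.06 mm⁴.
Centroid: ȳ = ΣA·y / ΣA = 87.873 mm.
Transfer each piece to the horizontal axis through the centroid using Ī + A·d² with d = y − 87.873:
  flange: d = 29.127 mm → contributes +1 331 689 mm⁴
  web: d = -32.873 mm → contributes +2 757 410 mm⁴
  hole: d = 29.127 mm → contributes −42 846 mm⁴
Total I = 4 046 253 mm⁴.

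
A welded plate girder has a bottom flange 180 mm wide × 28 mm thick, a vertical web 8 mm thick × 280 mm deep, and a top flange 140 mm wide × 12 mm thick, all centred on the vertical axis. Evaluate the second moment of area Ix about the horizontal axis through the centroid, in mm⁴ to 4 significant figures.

Ix ≈ 1.389 × 10⁸ mm⁴

Split into non-overlapping primitives; take the origin at the lower-left of the bounding box.
Bottom plate: 180 × 28, A = 5 040 mm², y = 14 mm, Ī = 329 280 mm⁴.
Web plate: 8 × 280, A = 2 240 mm², y = 168 mm, Ī = 14 634 667 mm⁴.
Top plate: 140 × 12, A = 1 680 mm², y = 314 mm, Ī = 20 160 mm⁴.
Centroid: ȳ = ΣA·y / ΣA = 108.75 mm.
Transfer each piece to the horizontal axis through the centroid using Ī + A·d² with d = y − 108.75:
  bottom plate: d = -94.75 mm → contributes +45 576 195 mm⁴
  web plate: d = 59.25 mm → contributes +22 498 327 mm⁴
  top plate: d = 205.25 mm → contributes +70 794 465 mm⁴
Total I = 138 868 987 mm⁴.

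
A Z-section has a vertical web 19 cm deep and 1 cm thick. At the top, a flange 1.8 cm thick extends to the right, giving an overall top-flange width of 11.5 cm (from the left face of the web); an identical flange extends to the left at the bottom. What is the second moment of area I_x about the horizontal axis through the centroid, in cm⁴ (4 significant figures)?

Split into non-overlapping primitives; take the origin at the lower-left of the bounding box.
Web: 1 × 19, A = 19 cm², y = 9.5 cm, Ī = 571.583 cm⁴.
Top flange (beyond web): 10.5 × 1.8, A = 18.9 cm², y = 18.1 cm, Ī = 5.103 cm⁴.
Bottom flange (beyond web): 10.5 × 1.8, A = 18.9 cm², y = 0.9 cm, Ī = 5.103 cm⁴.
Centroid: ȳ = ΣA·y / ΣA = 9.5 cm.
Transfer each piece to the horizontal axis through the centroid using Ī + A·d² with d = y − 9.5:
  web: d = 0 cm → contributes +571.583 cm⁴
  top flange (beyond web): d = 8.6 cm → contributes +1402.95 cm⁴
  bottom flange (beyond web): d = -8.6 cm → contributes +1402.95 cm⁴
Total I = 3377.48 cm⁴.

I_x ≈ 3377 cm⁴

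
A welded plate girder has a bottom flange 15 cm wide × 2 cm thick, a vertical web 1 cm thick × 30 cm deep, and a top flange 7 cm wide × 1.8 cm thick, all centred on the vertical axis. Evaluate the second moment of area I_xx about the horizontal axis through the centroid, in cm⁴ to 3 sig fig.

Break the section into simple shapes (no overlaps), measuring from the bottom-left corner of the bounding box.
Bottom plate: 15 × 2, A = 30 cm², y = 1 cm, Ī = 10 cm⁴.
Web plate: 1 × 30, A = 30 cm², y = 17 cm, Ī = 2 250 cm⁴.
Top plate: 7 × 1.8, A = 12.6 cm², y = 32.9 cm, Ī = 3.402 cm⁴.
Centroid: ȳ = ΣA·y / ΣA = 13.148 cm.
Transfer each piece to the horizontal axis through the centroid using Ī + A·d² with d = y − 13.148:
  bottom plate: d = -12.148 cm → contributes +4437.2 cm⁴
  web plate: d = 3.8521 cm → contributes +2695.2 cm⁴
  top plate: d = 19.752 cm → contributes +4919.2 cm⁴
Total I = 12 052 cm⁴.

I_xx ≈ 1.21 × 10⁴ cm⁴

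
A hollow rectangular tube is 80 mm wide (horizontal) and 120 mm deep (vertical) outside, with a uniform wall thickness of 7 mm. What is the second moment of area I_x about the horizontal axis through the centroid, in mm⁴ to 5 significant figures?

I_x ≈ 4.9694 × 10⁶ mm⁴

Split into non-overlapping primitives; take the origin at the lower-left of the bounding box.
Outer rectangle: 80 × 120, A = 9 600 mm², y = 60 mm, Ī = 11 520 000 mm⁴.
Inner void (subtracted): 66 × 106, A = 6 996 mm², y = 60 mm, Ī = 6 550 588 mm⁴.
By symmetry the centroid is at mid-height, ȳ = 60 mm.
All pieces are centred on the horizontal axis through the centroid, so I = ΣĪ (holes subtracted) = 4 969 412 mm⁴.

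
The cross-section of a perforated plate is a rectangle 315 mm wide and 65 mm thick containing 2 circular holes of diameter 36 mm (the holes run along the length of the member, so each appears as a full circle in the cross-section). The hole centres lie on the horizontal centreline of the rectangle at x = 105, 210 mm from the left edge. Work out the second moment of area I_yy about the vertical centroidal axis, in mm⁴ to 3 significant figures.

I_yy ≈ 1.64 × 10⁸ mm⁴

Break the section into simple shapes (no overlaps), measuring from the bottom-left corner of the bounding box.
Plate: 315 × 65, A = 20 475 mm², x = 157.5 mm, Ī = 169 302 656 mm⁴.
Hole 1 (subtracted): ⌀36, A = 1017.9 mm², x = 105 mm, Ī = 82 448 mm⁴.
Hole 2 (subtracted): ⌀36, A = 1017.9 mm², x = 210 mm, Ī = 82 448 mm⁴.
By symmetry the centroid is at mid-width, x̄ = 157.5 mm.
Transfer each piece to the vertical centroidal axis using Ī + A·d² with d = x − 157.5:
  plate: d = 0 mm → contributes +169 302 656 mm⁴
  hole 1: d = -52.5 mm → contributes −2 887 969 mm⁴
  hole 2: d = 52.5 mm → contributes −2 887 969 mm⁴
Total I = 163 526 719 mm⁴.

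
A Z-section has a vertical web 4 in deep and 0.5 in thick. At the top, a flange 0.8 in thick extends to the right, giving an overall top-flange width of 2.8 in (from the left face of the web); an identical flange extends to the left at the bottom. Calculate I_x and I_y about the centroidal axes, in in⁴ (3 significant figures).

I_x ≈ 12.3 in⁴, I_y ≈ 8.88 in⁴

Decompose the section into non-overlapping parts with the origin at the bottom-left of its bounding rectangle.
Web: 0.5 × 4, A = 2 in², y = 2 in, Ī = 2.6667 in⁴.
Top flange (beyond web): 2.3 × 0.8, A = 1.84 in², y = 3.6 in, Ī = 0.098133 in⁴.
Bottom flange (beyond web): 2.3 × 0.8, A = 1.84 in², y = 0.4 in, Ī = 0.098133 in⁴.
Centroid: ȳ = ΣA·y / ΣA = 2 in.
Transfer each piece to the centroidal x-axis using Ī + A·d² with d = y − 2:
  web: d = 0 in → contributes +2.6667 in⁴
  top flange (beyond web): d = 1.6 in → contributes +4.8085 in⁴
  bottom flange (beyond web): d = -1.6 in → contributes +4.8085 in⁴
Total I = 12.284 in⁴.
For the y-axis: x̄ = 2.55 in.
Repeating about the centroidal y-axis gives I_y = 8.8767 in⁴.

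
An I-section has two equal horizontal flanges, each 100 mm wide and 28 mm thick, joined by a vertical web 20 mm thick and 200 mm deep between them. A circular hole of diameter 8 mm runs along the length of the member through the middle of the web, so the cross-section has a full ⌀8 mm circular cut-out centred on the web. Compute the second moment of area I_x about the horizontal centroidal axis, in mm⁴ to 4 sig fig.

I_x ≈ 8.648 × 10⁷ mm⁴

Break the section into simple shapes (no overlaps), measuring from the bottom-left corner of the bounding box.
Bottom flange: 100 × 28, A = 2 800 mm², y = 14 mm, Ī = 182 933 mm⁴.
Web: 20 × 200, A = 4 000 mm², y = 128 mm, Ī = 13 333 333 mm⁴.
Top flange: 100 × 28, A = 2 800 mm², y = 242 mm, Ī = 182 933 mm⁴.
Hole (subtracted): ⌀8, A = 50.2655 mm², y = 128 mm, Ī = 201.062 mm⁴.
By symmetry the centroid is at mid-height, ȳ = 128 mm.
Transfer each piece to the horizontal centroidal axis using Ī + A·d² with d = y − 128:
  bottom flange: d = -114 mm → contributes +36 571 733 mm⁴
  web: d = 0 mm → contributes +13 333 333 mm⁴
  top flange: d = 114 mm → contributes +36 571 733 mm⁴
  hole: d = 0 mm → contributes −201.062 mm⁴
Total I = 86 476 599 mm⁴.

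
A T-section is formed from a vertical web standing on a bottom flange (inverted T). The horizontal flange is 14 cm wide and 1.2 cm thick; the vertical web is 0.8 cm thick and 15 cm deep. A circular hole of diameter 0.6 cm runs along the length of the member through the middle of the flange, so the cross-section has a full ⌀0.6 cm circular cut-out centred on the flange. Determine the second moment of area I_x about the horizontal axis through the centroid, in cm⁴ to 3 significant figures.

Split into non-overlapping primitives; take the origin at the lower-left of the bounding box.
Flange: 14 × 1.2, A = 16.8 cm², y = 0.6 cm, Ī = 2.016 cm⁴.
Web: 0.8 × 15, A = 12 cm², y = 8.7 cm, Ī = 225 cm⁴.
Hole (subtracted): ⌀0.6, A = 0.28274 cm², y = 0.6 cm, Ī = 0.0063617 cm⁴.
Centroid: ȳ = ΣA·y / ΣA = 4.0085 cm.
Transfer each piece to the horizontal axis through the centroid using Ī + A·d² with d = y − 4.0085:
  flange: d = -3.4085 cm → contributes +197.19 cm⁴
  web: d = 4.6915 cm → contributes +489.13 cm⁴
  hole: d = -3.4085 cm → contributes −3.2912 cm⁴
Total I = 683.03 cm⁴.

I_x ≈ 683 cm⁴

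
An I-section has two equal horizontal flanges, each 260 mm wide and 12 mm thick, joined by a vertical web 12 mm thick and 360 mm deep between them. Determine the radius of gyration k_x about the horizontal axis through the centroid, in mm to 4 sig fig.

k_x ≈ 157.7 mm

Split into non-overlapping primitives; take the origin at the lower-left of the bounding box.
Bottom flange: 260 × 12, A = 3 120 mm², y = 6 mm, Ī = 37 440 mm⁴.
Web: 12 × 360, A = 4 320 mm², y = 192 mm, Ī = 46 656 000 mm⁴.
Top flange: 260 × 12, A = 3 120 mm², y = 378 mm, Ī = 37 440 mm⁴.
By symmetry the centroid is at mid-height, ȳ = 192 mm.
Transfer each piece to the horizontal axis through the centroid using Ī + A·d² with d = y − 192:
  bottom flange: d = -186 mm → contributes +107 976 960 mm⁴
  web: d = 0 mm → contributes +46 656 000 mm⁴
  top flange: d = 186 mm → contributes +107 976 960 mm⁴
Total I = 262 609 920 mm⁴.
Radius of gyration: k = √(I/A) = √(262 609 920 / 10 560) = 157.697 mm.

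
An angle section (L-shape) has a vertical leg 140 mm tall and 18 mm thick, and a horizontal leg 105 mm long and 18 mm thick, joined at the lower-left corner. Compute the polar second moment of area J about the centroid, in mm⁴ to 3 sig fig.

Treat the section as a set of non-overlapping primitives; coordinates are from the bounding-box lower-left.
Vertical leg: 18 × 140, A = 2 520 mm², y = 70 mm, Ī = 4 116 000 mm⁴.
Horizontal leg (remainder): 87 × 18, A = 1 566 mm², y = 9 mm, Ī = 42 282 mm⁴.
Centroid: ȳ = ΣA·y / ΣA = 46.621 mm.
Transfer each piece to the centroidal x-axis using Ī + A·d² with d = y − 46.621:
  vertical leg: d = 23.379 mm → contributes +5 493 359 mm⁴
  horizontal leg (remainder): d = -37.621 mm → contributes +2 258 721 mm⁴
Total I = 7 752 080 mm⁴.
For the y-axis: x̄ = 29.121 mm.
Repeating about the centroidal y-axis gives I_y = 3 717 822 mm⁴.
Polar second moment: J = I_x + I_y = 11 469 902 mm⁴.

J ≈ 1.15 × 10⁷ mm⁴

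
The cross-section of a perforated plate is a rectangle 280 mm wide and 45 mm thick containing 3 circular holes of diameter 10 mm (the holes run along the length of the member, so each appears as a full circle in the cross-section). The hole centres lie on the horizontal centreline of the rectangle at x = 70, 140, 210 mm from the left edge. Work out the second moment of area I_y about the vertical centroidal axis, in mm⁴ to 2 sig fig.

Decompose the section into non-overlapping parts with the origin at the bottom-left of its bounding rectangle.
Plate: 280 × 45, A = 12 600 mm², x = 140 mm, Ī = 82 320 000 mm⁴.
Hole 1 (subtracted): ⌀10, A = 78.54 mm², x = 70 mm, Ī = 490.9 mm⁴.
Hole 2 (subtracted): ⌀10, A = 78.54 mm², x = 140 mm, Ī = 490.9 mm⁴.
Hole 3 (subtracted): ⌀10, A = 78.54 mm², x = 210 mm, Ī = 490.9 mm⁴.
By symmetry the centroid is at mid-width, x̄ = 140 mm.
Transfer each piece to the vertical centroidal axis using Ī + A·d² with d = x − 140:
  plate: d = 0 mm → contributes +82 320 000 mm⁴
  hole 1: d = -70 mm → contributes −385 336 mm⁴
  hole 2: d = 0 mm → contributes −490.9 mm⁴
  hole 3: d = 70 mm → contributes −385 336 mm⁴
Total I = 81 548 837 mm⁴.

I_y ≈ 8.2 × 10⁷ mm⁴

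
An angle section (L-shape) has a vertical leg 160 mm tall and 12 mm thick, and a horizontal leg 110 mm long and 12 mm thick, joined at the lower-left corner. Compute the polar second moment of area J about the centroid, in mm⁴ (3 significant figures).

J ≈ 1.13 × 10⁷ mm⁴

Break the section into simple shapes (no overlaps), measuring from the bottom-left corner of the bounding box.
Vertical leg: 12 × 160, A = 1 920 mm², y = 80 mm, Ī = 4 096 000 mm⁴.
Horizontal leg (remainder): 98 × 12, A = 1 176 mm², y = 6 mm, Ī = 14 112 mm⁴.
Centroid: ȳ = ΣA·y / ΣA = 51.891 mm.
Transfer each piece to the centroidal x-axis using Ī + A·d² with d = y − 51.891:
  vertical leg: d = 28.109 mm → contributes +5 612 971 mm⁴
  horizontal leg (remainder): d = -45.891 mm → contributes +2 490 800 mm⁴
Total I = 8 103 772 mm⁴.
For the y-axis: x̄ = 26.891 mm.
Repeating about the centroidal y-axis gives I_y = 3 170 372 mm⁴.
Polar second moment: J = I_x + I_y = 11 274 143 mm⁴.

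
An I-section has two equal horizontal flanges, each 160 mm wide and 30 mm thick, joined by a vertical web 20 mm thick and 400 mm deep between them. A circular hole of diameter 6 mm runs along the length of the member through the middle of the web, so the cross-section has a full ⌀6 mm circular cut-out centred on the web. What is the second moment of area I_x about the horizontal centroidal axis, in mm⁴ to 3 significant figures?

I_x ≈ 5.51 × 10⁸ mm⁴

Break the section into simple shapes (no overlaps), measuring from the bottom-left corner of the bounding box.
Bottom flange: 160 × 30, A = 4 800 mm², y = 15 mm, Ī = 360 000 mm⁴.
Web: 20 × 400, A = 8 000 mm², y = 230 mm, Ī = 106 666 667 mm⁴.
Top flange: 160 × 30, A = 4 800 mm², y = 445 mm, Ī = 360 000 mm⁴.
Hole (subtracted): ⌀6, A = 28.274 mm², y = 230 mm, Ī = 63.617 mm⁴.
By symmetry the centroid is at mid-height, ȳ = 230 mm.
Transfer each piece to the horizontal centroidal axis using Ī + A·d² with d = y − 230:
  bottom flange: d = -215 mm → contributes +222 240 000 mm⁴
  web: d = 0 mm → contributes +106 666 667 mm⁴
  top flange: d = 215 mm → contributes +222 240 000 mm⁴
  hole: d = 0 mm → contributes −63.617 mm⁴
Total I = 551 146 603 mm⁴.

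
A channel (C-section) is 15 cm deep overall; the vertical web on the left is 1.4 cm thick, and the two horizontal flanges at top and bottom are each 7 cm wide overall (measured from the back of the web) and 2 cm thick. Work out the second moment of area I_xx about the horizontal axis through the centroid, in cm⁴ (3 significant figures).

I_xx ≈ 1350 cm⁴

Break the section into simple shapes (no overlaps), measuring from the bottom-left corner of the bounding box.
Web: 1.4 × 15, A = 21 cm², y = 7.5 cm, Ī = 393.75 cm⁴.
Top flange (beyond web): 5.6 × 2, A = 11.2 cm², y = 14 cm, Ī = 3.7333 cm⁴.
Bottom flange (beyond web): 5.6 × 2, A = 11.2 cm², y = 1 cm, Ī = 3.7333 cm⁴.
By symmetry the centroid is at mid-height, ȳ = 7.5 cm.
Transfer each piece to the horizontal axis through the centroid using Ī + A·d² with d = y − 7.5:
  web: d = 0 cm → contributes +393.75 cm⁴
  top flange (beyond web): d = 6.5 cm → contributes +476.93 cm⁴
  bottom flange (beyond web): d = -6.5 cm → contributes +476.93 cm⁴
Total I = 1347.6 cm⁴.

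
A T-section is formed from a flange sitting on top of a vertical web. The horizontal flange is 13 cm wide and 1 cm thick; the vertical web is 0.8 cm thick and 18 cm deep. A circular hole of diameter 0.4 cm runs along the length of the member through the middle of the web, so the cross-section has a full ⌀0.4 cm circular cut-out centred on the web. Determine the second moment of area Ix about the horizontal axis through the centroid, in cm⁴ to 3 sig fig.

Break the section into simple shapes (no overlaps), measuring from the bottom-left corner of the bounding box.
Flange: 13 × 1, A = 13 cm², y = 18.5 cm, Ī = 1.0833 cm⁴.
Web: 0.8 × 18, A = 14.4 cm², y = 9 cm, Ī = 388.8 cm⁴.
Hole (subtracted): ⌀0.4, A = 0.12566 cm², y = 9 cm, Ī = 0.0012566 cm⁴.
Centroid: ȳ = ΣA·y / ΣA = 13.528 cm.
Transfer each piece to the horizontal axis through the centroid using Ī + A·d² with d = y − 13.528:
  flange: d = 4.9719 cm → contributes +322.44 cm⁴
  web: d = -4.5281 cm → contributes +684.05 cm⁴
  hole: d = -4.5281 cm → contributes −2.5778 cm⁴
Total I = 1003.9 cm⁴.

Ix ≈ 1000 cm⁴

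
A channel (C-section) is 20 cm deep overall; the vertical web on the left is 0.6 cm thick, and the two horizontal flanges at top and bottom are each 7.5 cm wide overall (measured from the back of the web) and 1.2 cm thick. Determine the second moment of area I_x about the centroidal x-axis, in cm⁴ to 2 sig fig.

I_x ≈ 1900 cm⁴

Split into non-overlapping primitives; take the origin at the lower-left of the bounding box.
Web: 0.6 × 20, A = 12 cm², y = 10 cm, Ī = 400 cm⁴.
Top flange (beyond web): 6.9 × 1.2, A = 8.28 cm², y = 19.4 cm, Ī = 0.9936 cm⁴.
Bottom flange (beyond web): 6.9 × 1.2, A = 8.28 cm², y = 0.6 cm, Ī = 0.9936 cm⁴.
By symmetry the centroid is at mid-height, ȳ = 10 cm.
Transfer each piece to the centroidal x-axis using Ī + A·d² with d = y − 10:
  web: d = 0 cm → contributes +400 cm⁴
  top flange (beyond web): d = 9.4 cm → contributes +732.6 cm⁴
  bottom flange (beyond web): d = -9.4 cm → contributes +732.6 cm⁴
Total I = 1 865 cm⁴.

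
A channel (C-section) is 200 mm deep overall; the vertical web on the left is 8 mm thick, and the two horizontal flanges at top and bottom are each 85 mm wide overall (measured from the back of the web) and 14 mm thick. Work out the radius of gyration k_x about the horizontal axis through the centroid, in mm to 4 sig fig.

k_x ≈ 79.96 mm

Split into non-overlapping primitives; take the origin at the lower-left of the bounding box.
Web: 8 × 200, A = 1 600 mm², y = 100 mm, Ī = 5 333 333 mm⁴.
Top flange (beyond web): 77 × 14, A = 1 078 mm², y = 193 mm, Ī = 17607.3 mm⁴.
Bottom flange (beyond web): 77 × 14, A = 1 078 mm², y = 7 mm, Ī = 17607.3 mm⁴.
By symmetry the centroid is at mid-height, ȳ = 100 mm.
Transfer each piece to the horizontal axis through the centroid using Ī + A·d² with d = y − 100:
  web: d = 0 mm → contributes +5 333 333 mm⁴
  top flange (beyond web): d = 93 mm → contributes +9 341 229 mm⁴
  bottom flange (beyond web): d = -93 mm → contributes +9 341 229 mm⁴
Total I = 24 015 792 mm⁴.
Radius of gyration: k = √(I/A) = √(24 015 792 / 3 756) = 79.9624 mm.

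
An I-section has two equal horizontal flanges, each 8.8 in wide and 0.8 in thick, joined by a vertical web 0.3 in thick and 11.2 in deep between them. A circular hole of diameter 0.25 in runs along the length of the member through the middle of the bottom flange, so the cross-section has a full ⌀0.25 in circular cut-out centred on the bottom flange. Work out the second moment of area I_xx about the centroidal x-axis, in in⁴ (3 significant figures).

I_xx ≈ 541 in⁴

Treat the section as a set of non-overlapping primitives; coordinates are from the bounding-box lower-left.
Bottom flange: 8.8 × 0.8, A = 7.04 in², y = 0.4 in, Ī = 0.37547 in⁴.
Web: 0.3 × 11.2, A = 3.36 in², y = 6.4 in, Ī = 35.123 in⁴.
Top flange: 8.8 × 0.8, A = 7.04 in², y = 12.4 in, Ī = 0.37547 in⁴.
Hole (subtracted): ⌀0.25, A = 0.049087 in², y = 0.4 in, Ī = 0.00019175 in⁴.
Centroid: ȳ = ΣA·y / ΣA = 6.4169 in.
Transfer each piece to the centroidal x-axis using Ī + A·d² with d = y − 6.4169:
  bottom flange: d = -6.0169 in → contributes +255.25 in⁴
  web: d = -0.016936 in → contributes +35.124 in⁴
  top flange: d = 5.9831 in → contributes +252.39 in⁴
  hole: d = -6.0169 in → contributes −1.7773 in⁴
Total I = 540.98 in⁴.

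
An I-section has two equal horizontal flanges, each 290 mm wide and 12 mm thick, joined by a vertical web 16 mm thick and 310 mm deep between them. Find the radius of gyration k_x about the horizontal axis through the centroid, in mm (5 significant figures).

k_x ≈ 135.92 mm

Decompose the section into non-overlapping parts with the origin at the bottom-left of its bounding rectangle.
Bottom flange: 290 × 12, A = 3 480 mm², y = 6 mm, Ī = 41 760 mm⁴.
Web: 16 × 310, A = 4 960 mm², y = 167 mm, Ī = 39 721 333 mm⁴.
Top flange: 290 × 12, A = 3 480 mm², y = 328 mm, Ī = 41 760 mm⁴.
By symmetry the centroid is at mid-height, ȳ = 167 mm.
Transfer each piece to the horizontal axis through the centroid using Ī + A·d² with d = y − 167:
  bottom flange: d = -161 mm → contributes +90 246 840 mm⁴
  web: d = 0 mm → contributes +39 721 333 mm⁴
  top flange: d = 161 mm → contributes +90 246 840 mm⁴
Total I = 220 215 013 mm⁴.
Radius of gyration: k = √(I/A) = √(220 215 013 / 11 920) = 135.9206 mm.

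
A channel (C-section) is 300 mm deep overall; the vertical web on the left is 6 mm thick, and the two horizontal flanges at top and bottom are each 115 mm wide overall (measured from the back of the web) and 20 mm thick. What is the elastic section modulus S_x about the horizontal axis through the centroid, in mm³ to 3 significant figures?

S_x ≈ 6.61 × 10⁵ mm³

Break the section into simple shapes (no overlaps), measuring from the bottom-left corner of the bounding box.
Web: 6 × 300, A = 1 800 mm², y = 150 mm, Ī = 13 500 000 mm⁴.
Top flange (beyond web): 109 × 20, A = 2 180 mm², y = 290 mm, Ī = 72 667 mm⁴.
Bottom flange (beyond web): 109 × 20, A = 2 180 mm², y = 10 mm, Ī = 72 667 mm⁴.
By symmetry the centroid is at mid-height, ȳ = 150 mm.
Transfer each piece to the horizontal axis through the centroid using Ī + A·d² with d = y − 150:
  web: d = 0 mm → contributes +13 500 000 mm⁴
  top flange (beyond web): d = 140 mm → contributes +42 800 667 mm⁴
  bottom flange (beyond web): d = -140 mm → contributes +42 800 667 mm⁴
Total I = 99 101 333 mm⁴.
Extreme fibre distance c = 150 mm; S = I/c = 660 676 mm³.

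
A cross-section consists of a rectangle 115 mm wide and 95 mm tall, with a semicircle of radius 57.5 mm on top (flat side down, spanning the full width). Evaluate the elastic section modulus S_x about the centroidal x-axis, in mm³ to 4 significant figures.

Split into non-overlapping primitives; take the origin at the lower-left of the bounding box.
Rectangular body: 115 × 95, A = 10 925 mm², y = 47.5 mm, Ī = 8 216 510 mm⁴.
Semicircular cap: semicircle r = 57.5, A = 5193.45 mm², y = 119.404 mm, Ī = 1 199 785 mm⁴.
Centroid: ȳ = ΣA·y / ΣA = 70.6678 mm.
Transfer each piece to the centroidal x-axis using Ī + A·d² with d = y − 70.6678:
  rectangular body: d = -23.1678 mm → contributes +14 080 450 mm⁴
  semicircular cap: d = 48.736 mm → contributes +13 535 245 mm⁴
Total I = 27 615 694 mm⁴.
Extreme fibre distance c = 81.8322 mm; S = I/c = 337 467 mm³.

S_x ≈ 3.375 × 10⁵ mm³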